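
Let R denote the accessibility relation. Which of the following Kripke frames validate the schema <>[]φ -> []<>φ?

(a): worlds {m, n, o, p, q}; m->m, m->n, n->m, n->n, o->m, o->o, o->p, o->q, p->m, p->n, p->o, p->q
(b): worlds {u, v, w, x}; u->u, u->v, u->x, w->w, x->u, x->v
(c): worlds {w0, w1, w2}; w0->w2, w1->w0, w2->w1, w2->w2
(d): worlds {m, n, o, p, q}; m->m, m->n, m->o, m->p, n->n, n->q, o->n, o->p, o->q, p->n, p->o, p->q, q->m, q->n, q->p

Frame correspondent (Sahlqvist): forall x forall y forall z (Rxy & Rxz -> exists w (Ryw & Rzw)) — i.e. convergence.
(a): fails — Rom and Roq but m and q have no common successor.
(b): fails — Ruv and Ruv but v and v have no common successor.
(c): fails — Rw2w1 and Rw2w2 but w1 and w2 have no common successor.
(d): condition met.
Valid on: (d).

(d)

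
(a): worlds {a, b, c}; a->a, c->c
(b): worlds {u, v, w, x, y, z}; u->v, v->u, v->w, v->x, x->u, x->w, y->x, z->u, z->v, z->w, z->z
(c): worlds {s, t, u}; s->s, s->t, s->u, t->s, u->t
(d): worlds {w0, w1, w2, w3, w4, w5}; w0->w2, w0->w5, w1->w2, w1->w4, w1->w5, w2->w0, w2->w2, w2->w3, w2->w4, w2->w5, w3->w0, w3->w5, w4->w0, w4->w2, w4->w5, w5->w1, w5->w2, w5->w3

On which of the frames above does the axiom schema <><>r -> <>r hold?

(a)

The schema corresponds to a generalized confluence (Geach) condition: forall x forall y (x R^2 y -> exists w (y = w & xRw)).
(a): satisfies the condition.
(b): fails — uR²u but no t with u=t and uRt.
(c): fails — tR²t but no w with t=w and tRw.
(d): fails — w0R²w0 but no w with w0=w and w0Rw.
Valid on: (a).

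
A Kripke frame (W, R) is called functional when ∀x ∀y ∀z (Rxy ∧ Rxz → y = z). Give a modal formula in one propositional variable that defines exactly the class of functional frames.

The condition is partial functionality. The CD schema ◇q → □q defines it.
Suppose ◇q→□q is valid. Take Rxy, Rxz and set V(q)={y}. Then ◇q at x, so □q at x, so q at z, i.e. z=y.

◇q → □q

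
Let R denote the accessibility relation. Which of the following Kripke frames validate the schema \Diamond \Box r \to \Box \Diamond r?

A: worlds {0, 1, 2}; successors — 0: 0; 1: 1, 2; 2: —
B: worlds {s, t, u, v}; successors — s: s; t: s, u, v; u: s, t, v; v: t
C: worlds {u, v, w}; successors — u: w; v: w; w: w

Frame correspondent (Sahlqvist): \forall x \forall y \forall z (Rxy \wedge Rxz \to \exists w (Ryw \wedge Rzw)) — i.e. convergence.
A: fails — R12 and R12 but 2 and 2 have no common successor.
B: fails — Rtv and Rts but v and s have no common successor.
C: condition met.
Valid on: C.

C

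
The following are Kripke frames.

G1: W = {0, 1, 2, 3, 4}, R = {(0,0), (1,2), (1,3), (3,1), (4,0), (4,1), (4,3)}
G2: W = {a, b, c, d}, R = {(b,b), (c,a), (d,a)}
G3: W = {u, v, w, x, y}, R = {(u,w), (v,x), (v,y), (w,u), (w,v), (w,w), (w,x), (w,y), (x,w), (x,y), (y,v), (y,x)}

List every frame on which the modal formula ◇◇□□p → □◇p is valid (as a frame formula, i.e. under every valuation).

This is the axiom for a generalized confluence (Geach) condition; its first-order frame correspondent is ∀x ∀y ∀z ((xR²y ∧ xRz) → ∃w (yR²w ∧ zRw)).
G1: fails — 1R²1, 1R2 but no w with 1R²w and 2Rw.
G2: ✓.
G3: ✓.

G2, G3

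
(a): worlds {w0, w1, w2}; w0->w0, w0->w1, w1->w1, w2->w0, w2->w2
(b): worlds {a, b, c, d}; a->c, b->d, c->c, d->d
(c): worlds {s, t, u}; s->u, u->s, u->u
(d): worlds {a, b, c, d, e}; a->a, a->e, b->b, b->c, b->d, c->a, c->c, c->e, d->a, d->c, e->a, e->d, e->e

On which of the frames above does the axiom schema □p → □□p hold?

The schema corresponds to transitivity: ∀x ∀y ∀z (Rxy ∧ Ryz → Rxz).
(a): fails — Rw2w0 and Rw0w1 but not Rw2w1.
(b): condition met.
(c): fails — Rsu and Rus but not Rss.
(d): fails — Rbc and Rce but not Rbe.

(b)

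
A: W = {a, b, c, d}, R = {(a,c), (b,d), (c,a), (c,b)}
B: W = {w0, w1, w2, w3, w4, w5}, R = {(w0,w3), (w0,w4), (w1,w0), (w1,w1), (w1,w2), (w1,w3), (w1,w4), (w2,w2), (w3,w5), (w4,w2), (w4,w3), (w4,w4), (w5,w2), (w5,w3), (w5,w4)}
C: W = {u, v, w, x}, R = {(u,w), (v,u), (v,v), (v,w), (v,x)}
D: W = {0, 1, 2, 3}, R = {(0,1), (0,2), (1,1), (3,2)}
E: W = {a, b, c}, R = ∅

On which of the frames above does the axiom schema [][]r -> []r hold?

Frame correspondent (Sahlqvist): forall x forall y (Rxy -> exists z (Rxz & Rzy)) — i.e. density.
A: fails — Rac but no z with Raz and Rzc.
B: fails — Rw3w5 but no z with Rw3z and Rzw5.
C: fails — Ruw but no z with Ruz and Rzw.
D: fails — R32 but no z with R3z and Rz2.
E: condition met.
Valid on: E.

E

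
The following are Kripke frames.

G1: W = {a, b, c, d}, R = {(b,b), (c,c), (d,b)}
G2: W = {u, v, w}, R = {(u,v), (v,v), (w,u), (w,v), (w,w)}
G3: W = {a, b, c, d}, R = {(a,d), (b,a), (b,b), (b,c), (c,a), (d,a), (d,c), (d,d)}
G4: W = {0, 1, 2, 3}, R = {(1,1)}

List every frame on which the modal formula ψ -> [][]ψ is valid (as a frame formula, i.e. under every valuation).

G4

Frame correspondent (Sahlqvist): forall x forall z (x R^2 z -> exists w (x = w & z = w)) — i.e. a generalized confluence (Geach) condition.
G1: fails — dR²b but d ≠ b.
G2: fails — uR²v but u ≠ v.
G3: fails — aR²c but a ≠ c.
G4: condition met.
Valid on: G4.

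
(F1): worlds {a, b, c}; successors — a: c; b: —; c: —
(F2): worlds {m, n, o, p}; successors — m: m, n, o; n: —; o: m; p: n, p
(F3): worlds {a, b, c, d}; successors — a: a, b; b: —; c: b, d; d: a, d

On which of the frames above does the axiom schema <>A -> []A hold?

Frame correspondent (Sahlqvist): forall x forall y forall z (Rxy & Rxz -> y = z) — i.e. partial functionality.
(F1): condition met.
(F2): fails — m sees both m and n.
(F3): fails — a sees both a and b.

(F1)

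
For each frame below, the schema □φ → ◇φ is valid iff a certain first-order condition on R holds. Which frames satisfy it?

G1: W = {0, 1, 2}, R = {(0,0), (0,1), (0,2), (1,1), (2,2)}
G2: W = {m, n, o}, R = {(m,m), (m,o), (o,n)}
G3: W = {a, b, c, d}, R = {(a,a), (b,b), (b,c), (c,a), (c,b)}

Frame correspondent (Sahlqvist): ∀x ∃y Rxy — i.e. seriality.
G1: holds.
G2: fails — world n has no successor.
G3: fails — world d has no successor.

G1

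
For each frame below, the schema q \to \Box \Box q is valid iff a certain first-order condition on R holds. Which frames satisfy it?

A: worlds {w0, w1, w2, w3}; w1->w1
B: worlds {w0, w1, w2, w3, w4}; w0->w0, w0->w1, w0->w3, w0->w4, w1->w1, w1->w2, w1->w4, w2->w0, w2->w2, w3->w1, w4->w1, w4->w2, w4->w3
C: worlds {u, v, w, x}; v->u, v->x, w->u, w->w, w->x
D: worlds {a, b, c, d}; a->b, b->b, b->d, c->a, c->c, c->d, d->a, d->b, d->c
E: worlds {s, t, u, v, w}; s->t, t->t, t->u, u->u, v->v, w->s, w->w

This is the axiom for a generalized confluence (Geach) condition; its first-order frame correspondent is \forall x \forall z (x R^2 z \to \exists w (x = w \wedge z = w)).
A: holds.
B: fails — w0R²w1 but w0 ≠ w1.
C: fails — wR²u but w ≠ u.
D: fails — aR²b but a ≠ b.
E: fails — sR²t but s ≠ t.

A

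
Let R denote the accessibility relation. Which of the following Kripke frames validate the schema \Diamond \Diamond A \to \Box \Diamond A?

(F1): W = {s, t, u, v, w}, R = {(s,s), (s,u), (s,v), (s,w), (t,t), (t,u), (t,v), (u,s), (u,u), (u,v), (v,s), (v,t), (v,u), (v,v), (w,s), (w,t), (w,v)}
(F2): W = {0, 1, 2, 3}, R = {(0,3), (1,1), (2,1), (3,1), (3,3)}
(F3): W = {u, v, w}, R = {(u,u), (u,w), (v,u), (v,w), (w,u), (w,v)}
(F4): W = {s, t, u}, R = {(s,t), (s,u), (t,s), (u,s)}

(F4)

This is the axiom for a generalized confluence (Geach) condition; its first-order frame correspondent is \forall x \forall y \forall z ((x R^2 y \wedge xRz) \to \exists w (y = w \wedge zRw)).
(F1): fails — sR²t, sRs but no w* with t=w* and sRw*.
(F2): fails — 3R²3, 3R1 but no w with 3=w and 1Rw.
(F3): fails — uR²v, uRu but no t with v=t and uRt.
(F4): holds.
Valid on: (F4).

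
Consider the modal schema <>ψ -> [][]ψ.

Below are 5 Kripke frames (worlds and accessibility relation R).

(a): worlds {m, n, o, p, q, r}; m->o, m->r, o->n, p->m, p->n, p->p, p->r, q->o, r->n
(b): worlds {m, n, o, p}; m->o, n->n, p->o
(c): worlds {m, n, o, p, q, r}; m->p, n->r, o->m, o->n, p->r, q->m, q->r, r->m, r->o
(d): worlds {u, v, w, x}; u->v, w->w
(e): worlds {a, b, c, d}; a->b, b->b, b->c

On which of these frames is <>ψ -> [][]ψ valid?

This is the axiom for a generalized confluence (Geach) condition; its first-order frame correspondent is forall x forall y forall z ((xRy & x R^2 z) -> exists w (y = w & z = w)).
(a): fails — mRo, mR²n but o ≠ n.
(b): ✓.
(c): fails — mRp, mR²r but p ≠ r.
(d): ✓.
(e): fails — aRb, aR²c but b ≠ c.

(b), (d)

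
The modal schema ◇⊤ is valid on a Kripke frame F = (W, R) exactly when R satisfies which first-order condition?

This is a form of the D axiom.
It corresponds to seriality: ∀x ∃y Rxy.

seriality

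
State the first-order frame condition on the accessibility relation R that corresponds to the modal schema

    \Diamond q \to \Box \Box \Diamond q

\forall x \forall y \forall z ((xRy \wedge x R^2 z) \to \exists w (y = w \wedge zRw))

This is a Sahlqvist (Geach-type) schema ◇^1□^0q → □^2◇^1q.
First-order correspondent: \forall x \forall y \forall z ((xRy \wedge x R^2 z) \to \exists w (y = w \wedge zRw)).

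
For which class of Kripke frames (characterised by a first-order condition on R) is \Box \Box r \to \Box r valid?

Suppose □□r→□r is valid. Take Rxy and set V(r)={w : xR²w}. Then □□r at x, so □r at x, so r at y, i.e. ∃z(Rxz∧Rzy).
Conversely, any frame satisfying \forall x \forall y (Rxy \to \exists z (Rxz \wedge Rzy)) validates the schema.
Frame condition: \forall x \forall y (Rxy \to \exists z (Rxz \wedge Rzy)).

density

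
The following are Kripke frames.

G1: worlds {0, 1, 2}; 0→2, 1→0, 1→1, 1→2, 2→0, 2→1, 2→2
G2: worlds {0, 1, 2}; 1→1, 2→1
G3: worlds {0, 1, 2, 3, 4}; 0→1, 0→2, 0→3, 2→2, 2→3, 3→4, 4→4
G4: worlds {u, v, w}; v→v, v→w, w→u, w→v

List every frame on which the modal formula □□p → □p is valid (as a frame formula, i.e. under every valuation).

The schema corresponds to density: ∀x ∀y (Rxy → ∃z (Rxz ∧ Rzy)).
G1: condition met.
G2: condition met.
G3: fails — R01 but no z with R0z and Rz1.
G4: fails — Rwu but no z with Rwz and Rzu.
Valid on: G1, G2.

G1, G2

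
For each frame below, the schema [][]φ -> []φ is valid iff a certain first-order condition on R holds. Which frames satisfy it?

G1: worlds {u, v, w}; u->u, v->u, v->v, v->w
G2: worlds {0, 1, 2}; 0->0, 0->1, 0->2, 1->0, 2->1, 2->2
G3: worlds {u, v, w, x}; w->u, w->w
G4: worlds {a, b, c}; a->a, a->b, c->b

G1, G2, G3

This is the axiom for density; its first-order frame correspondent is forall x forall y (Rxy -> exists z (Rxz & Rzy)).
G1: holds.
G2: holds.
G3: holds.
G4: fails — Rcb but no z with Rcz and Rzb.
Valid on: G1, G2, G3.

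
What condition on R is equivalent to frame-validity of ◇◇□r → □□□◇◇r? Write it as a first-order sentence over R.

∀x ∀y ∀z ((xR²y ∧ xR³z) → ∃w (yRw ∧ zR²w))

This is a Sahlqvist (Geach-type) schema ◇^2□^1r → □^3◇^2r.
Minimal-valuation argument: fix x; take any y with xR^2y and any z with xR^3z. Set V(r) to the set of worlds R-reachable from y in exactly 1 step. Then □^1r holds at y, so the antecedent holds at x; validity forces ◇^2r at z, giving a w with zR^2w and yR^1w.
First-order correspondent: ∀x ∀y ∀z ((xR²y ∧ xR³z) → ∃w (yRw ∧ zR²w)).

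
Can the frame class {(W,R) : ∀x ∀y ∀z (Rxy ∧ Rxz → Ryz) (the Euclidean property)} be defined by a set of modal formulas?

Yes, by ◇r → □◇r

The condition is the Euclidean property. A defining modal formula is ◇r → □◇r.
Suppose ◇r→□◇r is valid. Take Rxy, Rxz and set V(r)={y}. Then ◇r at x, so □◇r at x, so ◇r at z, so some w with Rzw has r; w=y, i.e. Rzy. By symmetry of the argument, Ryz.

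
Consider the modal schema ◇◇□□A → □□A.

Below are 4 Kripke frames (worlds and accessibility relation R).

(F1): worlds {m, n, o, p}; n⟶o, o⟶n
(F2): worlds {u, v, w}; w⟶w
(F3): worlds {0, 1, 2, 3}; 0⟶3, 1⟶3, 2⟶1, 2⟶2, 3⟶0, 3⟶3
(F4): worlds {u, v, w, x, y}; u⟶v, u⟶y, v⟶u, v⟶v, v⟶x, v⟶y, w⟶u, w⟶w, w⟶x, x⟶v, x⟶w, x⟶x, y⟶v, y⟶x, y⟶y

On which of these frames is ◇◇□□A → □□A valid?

Frame correspondent (Sahlqvist): ∀x ∀y ∀z ((xR²y ∧ xR²z) → ∃w (yR²w ∧ z = w)) — i.e. a generalized confluence (Geach) condition.
(F1): ✓.
(F2): ✓.
(F3): fails — 2R²1, 2R²1 but no w with 1R²w and 1=w.
(F4): fails — vR²u, vR²w but no t with uR²t and w=t.
Valid on: (F1), (F2).

(F1), (F2)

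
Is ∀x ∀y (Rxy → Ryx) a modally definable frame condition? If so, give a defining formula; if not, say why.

The condition is symmetry. A defining modal formula is r → □◇r.
Suppose r→□◇r is valid. Take Rxy and set V(r)={x}. Then r at x, so □◇r at x, so ◇r at y, so some z with Ryz has r; z=x, i.e. Ryx.

Yes, by r → □◇r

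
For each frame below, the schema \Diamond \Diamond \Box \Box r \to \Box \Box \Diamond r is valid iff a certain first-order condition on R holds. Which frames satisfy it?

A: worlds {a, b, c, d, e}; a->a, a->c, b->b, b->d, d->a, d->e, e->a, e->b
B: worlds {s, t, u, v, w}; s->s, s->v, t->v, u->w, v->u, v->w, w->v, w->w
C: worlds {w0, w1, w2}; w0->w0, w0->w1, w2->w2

Frame correspondent (Sahlqvist): \forall x \forall y \forall z ((x R^2 y \wedge x R^2 z) \to \exists w (y R^2 w \wedge zRw)) — i.e. a generalized confluence (Geach) condition.
A: fails — aR²a, aR²c but no w with aR²w and cRw.
B: ✓.
C: fails — w0R²w0, w0R²w1 but no w with w0R²w and w1Rw.
Valid on: B.

B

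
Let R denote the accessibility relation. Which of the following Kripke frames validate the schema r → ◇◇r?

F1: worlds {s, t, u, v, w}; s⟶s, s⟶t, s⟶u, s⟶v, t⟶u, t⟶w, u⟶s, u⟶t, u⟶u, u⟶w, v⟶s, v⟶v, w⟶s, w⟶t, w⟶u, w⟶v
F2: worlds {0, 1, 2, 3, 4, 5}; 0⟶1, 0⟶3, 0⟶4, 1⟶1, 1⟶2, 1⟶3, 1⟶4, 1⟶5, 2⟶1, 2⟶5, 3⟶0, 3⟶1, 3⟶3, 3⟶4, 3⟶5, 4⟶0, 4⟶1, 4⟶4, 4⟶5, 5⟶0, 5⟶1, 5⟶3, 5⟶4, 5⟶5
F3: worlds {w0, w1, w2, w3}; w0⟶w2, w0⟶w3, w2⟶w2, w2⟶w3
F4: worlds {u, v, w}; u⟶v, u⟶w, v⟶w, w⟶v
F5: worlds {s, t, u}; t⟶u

This is the axiom for a generalized confluence (Geach) condition; its first-order frame correspondent is ∀x ∃w (x = w ∧ xR²w).
F1: holds.
F2: holds.
F3: fails — at w0 but no w with w0=w and w0R²w.
F4: fails — at u but no t with u=t and uR²t.
F5: fails — at s but no w with s=w and sR²w.
Valid on: F1, F2.

F1, F2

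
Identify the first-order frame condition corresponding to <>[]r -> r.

Symmetry

Equivalently (dual form): r → □◇r.
Suppose r→□◇r is valid. Take Rxy and set V(r)={x}. Then r at x, so □◇r at x, so ◇r at y, so some z with Ryz has r; z=x, i.e. Ryx.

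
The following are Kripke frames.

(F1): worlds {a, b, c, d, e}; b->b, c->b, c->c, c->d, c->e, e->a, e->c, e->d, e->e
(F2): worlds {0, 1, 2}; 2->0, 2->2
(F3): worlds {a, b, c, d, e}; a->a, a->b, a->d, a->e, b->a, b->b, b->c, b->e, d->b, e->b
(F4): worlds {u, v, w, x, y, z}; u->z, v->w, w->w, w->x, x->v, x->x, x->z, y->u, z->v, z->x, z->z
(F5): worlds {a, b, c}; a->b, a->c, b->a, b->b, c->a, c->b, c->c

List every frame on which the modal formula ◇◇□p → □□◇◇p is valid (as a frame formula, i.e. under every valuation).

(F4), (F5)

This is the axiom for a generalized confluence (Geach) condition; its first-order frame correspondent is ∀x ∀y ∀z ((xR²y ∧ xR²z) → ∃w (yRw ∧ zR²w)).
(F1): fails — cR²a, cR²a but no w with aRw and aR²w.
(F2): fails — 2R²0, 2R²0 but no w with 0Rw and 0R²w.
(F3): fails — aR²a, aR²c but no w with aRw and cR²w.
(F4): ✓.
(F5): ✓.
Valid on: (F4), (F5).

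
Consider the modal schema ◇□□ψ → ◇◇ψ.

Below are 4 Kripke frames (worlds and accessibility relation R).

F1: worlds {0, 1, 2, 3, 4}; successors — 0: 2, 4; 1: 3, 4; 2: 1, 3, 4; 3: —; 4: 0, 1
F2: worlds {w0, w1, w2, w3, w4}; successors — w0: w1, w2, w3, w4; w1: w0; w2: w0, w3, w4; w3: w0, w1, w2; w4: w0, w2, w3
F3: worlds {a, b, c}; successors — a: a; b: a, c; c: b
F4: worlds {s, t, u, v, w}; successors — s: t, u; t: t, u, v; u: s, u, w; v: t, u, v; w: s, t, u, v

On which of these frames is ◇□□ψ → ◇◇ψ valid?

F2, F3, F4

Frame correspondent (Sahlqvist): ∀x ∀y (xRy → ∃w (yR²w ∧ xR²w)) — i.e. a generalized confluence (Geach) condition.
F1: fails — 1R3 but no w with 3R²w and 1R²w.
F2: satisfies the condition.
F3: satisfies the condition.
F4: satisfies the condition.
Valid on: F2, F3, F4.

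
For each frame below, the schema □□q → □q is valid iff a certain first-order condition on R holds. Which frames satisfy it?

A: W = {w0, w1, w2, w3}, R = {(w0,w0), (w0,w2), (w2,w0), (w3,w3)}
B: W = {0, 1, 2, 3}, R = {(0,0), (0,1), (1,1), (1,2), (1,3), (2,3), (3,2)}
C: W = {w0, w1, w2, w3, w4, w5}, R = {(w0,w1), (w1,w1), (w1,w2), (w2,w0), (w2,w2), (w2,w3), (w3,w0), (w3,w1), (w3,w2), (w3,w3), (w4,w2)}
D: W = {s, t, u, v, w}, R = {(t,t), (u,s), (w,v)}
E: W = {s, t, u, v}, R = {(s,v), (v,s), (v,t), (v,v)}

A, C, E

Frame correspondent (Sahlqvist): ∀x ∀y (Rxy → ∃z (Rxz ∧ Rzy)) — i.e. density.
A: ✓.
B: fails — R32 but no z with R3z and Rz2.
C: ✓.
D: fails — Rus but no z with Ruz and Rzs.
E: ✓.
Valid on: A, C, E.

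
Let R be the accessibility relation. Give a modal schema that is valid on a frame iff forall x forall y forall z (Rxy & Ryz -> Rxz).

□s → □□s

This is transitivity; the standard corresponding axiom is 4: □s → □□s.
Suppose □s→□□s is valid. Take Rxy, Ryz and set V(s)={w : Rxw}. Then □s at x, so □□s at x, so □s at y, so s at z, i.e. Rxz.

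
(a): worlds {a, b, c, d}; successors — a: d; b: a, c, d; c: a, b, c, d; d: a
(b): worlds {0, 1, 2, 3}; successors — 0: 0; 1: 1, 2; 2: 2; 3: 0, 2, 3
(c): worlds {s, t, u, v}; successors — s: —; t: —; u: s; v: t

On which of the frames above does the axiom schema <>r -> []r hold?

The schema corresponds to partial functionality: forall x forall y forall z (Rxy & Rxz -> y = z).
(a): fails — b sees both a and c.
(b): fails — 1 sees both 1 and 2.
(c): condition met.
Valid on: (c).

(c)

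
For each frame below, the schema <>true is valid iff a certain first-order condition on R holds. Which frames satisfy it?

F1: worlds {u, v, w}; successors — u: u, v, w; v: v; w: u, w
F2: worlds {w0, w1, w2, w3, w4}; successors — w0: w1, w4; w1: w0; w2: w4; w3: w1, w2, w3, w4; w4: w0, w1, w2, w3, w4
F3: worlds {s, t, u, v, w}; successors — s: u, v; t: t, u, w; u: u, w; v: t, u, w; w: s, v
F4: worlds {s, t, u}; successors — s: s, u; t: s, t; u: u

F1, F2, F3, F4

The schema corresponds to seriality: forall x exists y Rxy.
F1: ✓.
F2: ✓.
F3: ✓.
F4: ✓.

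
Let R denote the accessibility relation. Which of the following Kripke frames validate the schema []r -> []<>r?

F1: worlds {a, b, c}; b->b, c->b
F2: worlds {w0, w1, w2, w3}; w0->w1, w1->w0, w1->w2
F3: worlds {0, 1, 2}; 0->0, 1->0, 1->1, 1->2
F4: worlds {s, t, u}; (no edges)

F1, F4

This is the axiom for a generalized confluence (Geach) condition; its first-order frame correspondent is forall x forall z (xRz -> exists w (xRw & zRw)).
F1: ✓.
F2: fails — w0Rw1 but no w with w0Rw and w1Rw.
F3: fails — 1R2 but no w with 1Rw and 2Rw.
F4: ✓.
Valid on: F1, F4.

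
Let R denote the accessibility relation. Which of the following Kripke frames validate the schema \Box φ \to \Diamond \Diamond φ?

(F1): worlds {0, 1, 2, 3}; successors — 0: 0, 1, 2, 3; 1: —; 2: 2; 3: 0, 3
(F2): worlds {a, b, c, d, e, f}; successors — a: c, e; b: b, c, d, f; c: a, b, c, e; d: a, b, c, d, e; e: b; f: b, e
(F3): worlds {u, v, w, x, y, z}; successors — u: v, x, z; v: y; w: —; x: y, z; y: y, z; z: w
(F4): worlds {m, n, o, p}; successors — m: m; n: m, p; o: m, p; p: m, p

(F2), (F4)

Frame correspondent (Sahlqvist): \forall x \exists w (xRw \wedge x R^2 w) — i.e. a generalized confluence (Geach) condition.
(F1): fails — at 1 but no w with 1Rw and 1R²w.
(F2): holds.
(F3): fails — at w but no t with wRt and wR²t.
(F4): holds.
Valid on: (F2), (F4).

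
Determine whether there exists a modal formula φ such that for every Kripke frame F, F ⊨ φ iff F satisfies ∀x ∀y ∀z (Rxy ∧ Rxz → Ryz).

Yes — defined by ◇q → □◇q

The condition is the Euclidean property. A defining modal formula is ◇q → □◇q.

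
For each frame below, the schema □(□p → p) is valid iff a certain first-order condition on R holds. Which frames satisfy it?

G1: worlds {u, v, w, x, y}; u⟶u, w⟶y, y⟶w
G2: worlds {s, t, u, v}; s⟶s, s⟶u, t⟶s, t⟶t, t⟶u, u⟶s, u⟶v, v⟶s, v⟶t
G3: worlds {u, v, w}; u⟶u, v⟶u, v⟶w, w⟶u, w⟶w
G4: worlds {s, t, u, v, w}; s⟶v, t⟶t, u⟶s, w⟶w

The schema corresponds to shift-reflexivity: ∀x ∀y (Rxy → Ryy).
G1: fails — Rwy but not Ryy.
G2: fails — Ruv but not Rvv.
G3: ✓.
G4: fails — Rsv but not Rvv.
Valid on: G3.

G3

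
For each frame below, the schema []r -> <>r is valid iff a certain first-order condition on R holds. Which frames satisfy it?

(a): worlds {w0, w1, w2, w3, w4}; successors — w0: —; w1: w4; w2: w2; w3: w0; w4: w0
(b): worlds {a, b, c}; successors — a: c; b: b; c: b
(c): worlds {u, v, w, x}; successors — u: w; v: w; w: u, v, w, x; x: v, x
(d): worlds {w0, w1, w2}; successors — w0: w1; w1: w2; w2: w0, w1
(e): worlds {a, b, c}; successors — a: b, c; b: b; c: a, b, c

(b), (c), (d), (e)

The schema corresponds to seriality: forall x exists y Rxy.
(a): fails — world w0 has no successor.
(b): condition met.
(c): condition met.
(d): condition met.
(e): condition met.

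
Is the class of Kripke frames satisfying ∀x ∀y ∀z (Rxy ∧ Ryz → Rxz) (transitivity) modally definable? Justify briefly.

Yes: it is transitivity, defined by the 4 schema □p → □□p.
Suppose □p→□□p is valid. Take Rxy, Ryz and set V(p)={w : Rxw}. Then □p at x, so □□p at x, so □p at y, so p at z, i.e. Rxz.

Yes, by □p → □□p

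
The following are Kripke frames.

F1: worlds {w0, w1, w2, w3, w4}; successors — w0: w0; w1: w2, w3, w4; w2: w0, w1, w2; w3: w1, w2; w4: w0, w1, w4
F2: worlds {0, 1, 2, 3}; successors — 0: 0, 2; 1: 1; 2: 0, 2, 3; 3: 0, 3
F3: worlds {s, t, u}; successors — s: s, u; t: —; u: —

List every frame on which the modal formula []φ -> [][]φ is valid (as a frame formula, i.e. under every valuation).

F3

This is the axiom for transitivity; its first-order frame correspondent is forall x forall y forall z (Rxy & Ryz -> Rxz).
F1: fails — Rw1w2 and Rw2w1 but not Rw1w1.
F2: fails — R02 and R23 but not R03.
F3: satisfies the condition.
Valid on: F3.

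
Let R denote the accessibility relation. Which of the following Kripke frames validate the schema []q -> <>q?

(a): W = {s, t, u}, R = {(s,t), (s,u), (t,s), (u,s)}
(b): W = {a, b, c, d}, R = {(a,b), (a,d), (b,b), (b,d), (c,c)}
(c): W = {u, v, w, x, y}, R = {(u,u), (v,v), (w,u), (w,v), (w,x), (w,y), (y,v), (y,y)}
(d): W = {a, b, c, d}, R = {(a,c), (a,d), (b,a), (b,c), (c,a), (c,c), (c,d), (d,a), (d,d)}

This is the axiom for seriality; its first-order frame correspondent is forall x exists y Rxy.
(a): satisfies the condition.
(b): fails — world d has no successor.
(c): fails — world x has no successor.
(d): satisfies the condition.
Valid on: (a), (d).

(a), (d)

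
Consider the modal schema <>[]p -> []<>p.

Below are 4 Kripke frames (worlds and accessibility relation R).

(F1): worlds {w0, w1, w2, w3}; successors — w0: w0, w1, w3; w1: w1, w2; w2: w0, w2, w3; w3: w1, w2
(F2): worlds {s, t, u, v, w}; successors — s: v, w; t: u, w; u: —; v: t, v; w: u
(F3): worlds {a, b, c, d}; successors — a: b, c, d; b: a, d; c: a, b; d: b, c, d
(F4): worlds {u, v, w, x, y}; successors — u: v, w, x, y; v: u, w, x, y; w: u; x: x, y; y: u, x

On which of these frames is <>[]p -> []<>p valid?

Frame correspondent (Sahlqvist): forall x forall y forall z (Rxy & Rxz -> exists w (Ryw & Rzw)) — i.e. convergence.
(F1): satisfies the condition.
(F2): fails — Rsv and Rsw but v and w have no common successor.
(F3): satisfies the condition.
(F4): fails — Ruw and Rux but w and x have no common successor.
Valid on: (F1), (F3).

(F1), (F3)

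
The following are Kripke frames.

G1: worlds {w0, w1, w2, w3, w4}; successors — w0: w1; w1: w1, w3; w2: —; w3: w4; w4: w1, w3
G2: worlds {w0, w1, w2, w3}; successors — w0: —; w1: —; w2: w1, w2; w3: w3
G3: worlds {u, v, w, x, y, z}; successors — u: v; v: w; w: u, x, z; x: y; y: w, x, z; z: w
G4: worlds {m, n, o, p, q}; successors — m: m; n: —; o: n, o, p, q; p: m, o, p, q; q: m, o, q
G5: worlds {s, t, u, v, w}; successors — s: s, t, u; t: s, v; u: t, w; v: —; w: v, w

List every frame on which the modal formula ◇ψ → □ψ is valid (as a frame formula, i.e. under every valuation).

Frame correspondent (Sahlqvist): ∀x ∀y ∀z (Rxy ∧ Rxz → y = z) — i.e. partial functionality.
G1: fails — w1 sees both w1 and w3.
G2: fails — w2 sees both w1 and w2.
G3: fails — w sees both u and x.
G4: fails — o sees both n and o.
G5: fails — s sees both s and t.

none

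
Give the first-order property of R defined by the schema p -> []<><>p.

This is a Sahlqvist (Geach-type) schema ◇^0□^0p → □^1◇^2p.
Minimal-valuation argument: fix x; take any y with xR^0y and any z with xR^1z. Set V(p) to the set of worlds R-reachable from y in exactly 0 steps. Then □^0p holds at y, so the antecedent holds at x; validity forces ◇^2p at z, giving a w with zR^2w and yR^0w.
First-order correspondent: forall x forall z (xRz -> exists w (x = w & z R^2 w)).

forall x forall z (xRz -> exists w (x = w & z R^2 w))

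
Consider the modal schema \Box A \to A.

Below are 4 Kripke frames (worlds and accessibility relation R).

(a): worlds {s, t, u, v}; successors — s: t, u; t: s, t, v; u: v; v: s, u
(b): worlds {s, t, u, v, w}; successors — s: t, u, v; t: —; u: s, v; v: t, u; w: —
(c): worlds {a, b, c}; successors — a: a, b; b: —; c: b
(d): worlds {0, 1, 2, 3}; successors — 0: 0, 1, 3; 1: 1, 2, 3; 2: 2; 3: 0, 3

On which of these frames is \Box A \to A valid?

Frame correspondent (Sahlqvist): \forall x Rxx — i.e. reflexivity.
(a): fails — world s does not see itself.
(b): fails — world s does not see itself.
(c): fails — world b does not see itself.
(d): holds.
Valid on: (d).

(d)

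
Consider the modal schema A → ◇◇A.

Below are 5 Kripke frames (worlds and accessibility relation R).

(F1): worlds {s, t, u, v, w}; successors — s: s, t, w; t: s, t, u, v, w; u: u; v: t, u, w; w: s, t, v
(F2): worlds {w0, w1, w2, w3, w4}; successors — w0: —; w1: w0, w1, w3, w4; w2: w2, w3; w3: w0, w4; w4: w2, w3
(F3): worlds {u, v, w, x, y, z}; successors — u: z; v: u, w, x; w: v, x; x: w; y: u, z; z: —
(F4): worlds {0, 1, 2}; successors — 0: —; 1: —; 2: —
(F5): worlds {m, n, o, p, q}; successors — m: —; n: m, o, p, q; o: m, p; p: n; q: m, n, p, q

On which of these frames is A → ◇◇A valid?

Frame correspondent (Sahlqvist): ∀x ∃w (x = w ∧ xR²w) — i.e. a generalized confluence (Geach) condition.
(F1): holds.
(F2): fails — at w0 but no w with w0=w and w0R²w.
(F3): fails — at u but no t with u=t and uR²t.
(F4): fails — at 0 but no w with 0=w and 0R²w.
(F5): fails — at m but no w with m=w and mR²w.

(F1)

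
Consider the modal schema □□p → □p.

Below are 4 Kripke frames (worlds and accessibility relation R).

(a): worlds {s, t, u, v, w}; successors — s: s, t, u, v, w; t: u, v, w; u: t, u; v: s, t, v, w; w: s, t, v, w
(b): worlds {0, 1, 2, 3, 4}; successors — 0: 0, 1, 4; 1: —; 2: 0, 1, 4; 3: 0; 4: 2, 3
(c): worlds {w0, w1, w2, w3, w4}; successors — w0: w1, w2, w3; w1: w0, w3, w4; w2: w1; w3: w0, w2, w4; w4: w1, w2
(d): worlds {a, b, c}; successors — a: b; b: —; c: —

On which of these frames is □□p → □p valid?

(a)

Frame correspondent (Sahlqvist): ∀x ∀y (Rxy → ∃z (Rxz ∧ Rzy)) — i.e. density.
(a): holds.
(b): fails — R43 but no z with R4z and Rz3.
(c): fails — Rw3w0 but no z with Rw3z and Rzw0.
(d): fails — Rab but no z with Raz and Rzb.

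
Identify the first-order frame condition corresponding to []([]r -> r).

Suppose □(□r→r) is valid. Take Rxy and set V(r)={w : Ryw}. Then at y, □r holds; since □(□r→r) at x, □r→r at y, so r at y, i.e. Ryy.

shift-reflexivity: forall x forall y (Rxy -> Ryy)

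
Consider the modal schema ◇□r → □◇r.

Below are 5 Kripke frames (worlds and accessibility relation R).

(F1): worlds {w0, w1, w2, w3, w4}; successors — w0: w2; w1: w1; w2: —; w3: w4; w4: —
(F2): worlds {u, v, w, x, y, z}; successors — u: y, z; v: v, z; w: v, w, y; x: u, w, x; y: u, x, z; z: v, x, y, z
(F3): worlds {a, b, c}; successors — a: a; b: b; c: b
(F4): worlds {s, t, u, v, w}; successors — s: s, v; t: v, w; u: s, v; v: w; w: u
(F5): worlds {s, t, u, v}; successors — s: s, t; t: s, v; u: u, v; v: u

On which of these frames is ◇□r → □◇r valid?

This is the axiom for convergence; its first-order frame correspondent is ∀x ∀y ∀z (Rxy ∧ Rxz → ∃w (Ryw ∧ Rzw)).
(F1): fails — Rw0w2 and Rw0w2 but w2 and w2 have no common successor.
(F2): fails — Rww and Rwy but w and y have no common successor.
(F3): condition met.
(F4): fails — Rsv and Rss but v and s have no common successor.
(F5): fails — Rtv and Rts but v and s have no common successor.
Valid on: (F3).

(F3)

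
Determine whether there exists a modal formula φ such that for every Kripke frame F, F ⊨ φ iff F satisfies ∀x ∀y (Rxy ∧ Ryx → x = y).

No — not modally definable

If a class were modally definable it would be closed under surjective bounded morphisms (Goldblatt–Thomason).
The 4-cycle (worlds 0,1,2,3 with 0→1→2→3→0) is antisymmetric. Sending even-indexed worlds to s and odd-indexed worlds to t is a surjective bounded morphism onto the two-world frame with s↔t, which is not antisymmetric.
So no modal formula (or set of formulas) defines exactly the antisymmetric frames.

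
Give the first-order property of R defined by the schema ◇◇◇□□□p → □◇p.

This is a Sahlqvist (Geach-type) schema ◇^3□^3p → □^1◇^1p.
Minimal-valuation argument: fix x; take any y with xR^3y and any z with xR^1z. Set V(p) to the set of worlds R-reachable from y in exactly 3 steps. Then □^3p holds at y, so the antecedent holds at x; validity forces ◇^1p at z, giving a w with zR^1w and yR^3w.
First-order correspondent: ∀x ∀y ∀z ((xR³y ∧ xRz) → ∃w (yR³w ∧ zRw)).

∀x ∀y ∀z ((xR³y ∧ xRz) → ∃w (yR³w ∧ zRw))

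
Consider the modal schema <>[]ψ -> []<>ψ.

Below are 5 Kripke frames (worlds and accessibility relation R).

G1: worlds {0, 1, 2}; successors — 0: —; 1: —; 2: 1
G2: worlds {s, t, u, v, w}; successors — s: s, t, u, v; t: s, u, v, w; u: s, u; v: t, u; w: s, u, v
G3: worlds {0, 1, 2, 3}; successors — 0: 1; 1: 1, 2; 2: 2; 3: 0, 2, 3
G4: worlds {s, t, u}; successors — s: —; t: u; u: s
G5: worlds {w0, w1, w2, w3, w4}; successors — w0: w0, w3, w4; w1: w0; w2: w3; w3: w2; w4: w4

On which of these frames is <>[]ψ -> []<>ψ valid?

The schema corresponds to convergence: forall x forall y forall z (Rxy & Rxz -> exists w (Ryw & Rzw)).
G1: fails — R21 and R21 but 1 and 1 have no common successor.
G2: ✓.
G3: fails — R32 and R30 but 2 and 0 have no common successor.
G4: fails — Rus and Rus but s and s have no common successor.
G5: fails — Rw0w4 and Rw0w3 but w4 and w3 have no common successor.

G2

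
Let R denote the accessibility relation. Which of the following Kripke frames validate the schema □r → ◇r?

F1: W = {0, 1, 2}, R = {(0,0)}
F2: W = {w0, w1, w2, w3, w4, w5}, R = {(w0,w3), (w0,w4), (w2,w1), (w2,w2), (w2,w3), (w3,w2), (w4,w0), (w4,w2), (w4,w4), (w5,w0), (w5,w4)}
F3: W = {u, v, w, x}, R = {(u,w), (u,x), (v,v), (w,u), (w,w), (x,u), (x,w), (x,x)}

The schema corresponds to seriality: ∀x ∃y Rxy.
F1: fails — world 1 has no successor.
F2: fails — world w1 has no successor.
F3: holds.

F3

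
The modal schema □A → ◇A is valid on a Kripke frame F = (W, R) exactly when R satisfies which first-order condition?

This is the D axiom.
It corresponds to seriality: ∀x ∃y Rxy.

Seriality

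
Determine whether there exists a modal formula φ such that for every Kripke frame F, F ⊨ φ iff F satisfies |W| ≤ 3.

Not modally definable

Modal frame validity is preserved under disjoint unions.
Any modal formula valid on each of 4 disjoint one-world frames is valid on their disjoint union (validity is preserved under disjoint unions). Each one-world frame has |W|=1≤3, but the union has |W|=4.
Hence having at most 3 worlds is not modally definable.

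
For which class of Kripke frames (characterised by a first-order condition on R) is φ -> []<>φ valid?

symmetry: forall x forall y (Rxy -> Ryx)

Suppose φ→□◇φ is valid. Take Rxy and set V(φ)={x}. Then φ at x, so □◇φ at x, so ◇φ at y, so some z with Ryz has φ; z=x, i.e. Ryx.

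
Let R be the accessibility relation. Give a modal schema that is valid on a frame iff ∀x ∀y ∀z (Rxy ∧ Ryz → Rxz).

□p → □□p

The condition is transitivity. The 4 schema □p → □□p defines it.
Suppose □p→□□p is valid. Take Rxy, Ryz and set V(p)={w : Rxw}. Then □p at x, so □□p at x, so □p at y, so p at z, i.e. Rxz.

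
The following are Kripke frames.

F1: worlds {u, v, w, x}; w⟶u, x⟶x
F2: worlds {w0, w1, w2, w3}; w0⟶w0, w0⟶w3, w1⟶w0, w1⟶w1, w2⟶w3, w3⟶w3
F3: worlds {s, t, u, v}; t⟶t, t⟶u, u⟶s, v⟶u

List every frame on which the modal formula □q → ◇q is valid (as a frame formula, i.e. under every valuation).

F2

This is the axiom for seriality; its first-order frame correspondent is ∀x ∃y Rxy.
F1: fails — world u has no successor.
F2: condition met.
F3: fails — world s has no successor.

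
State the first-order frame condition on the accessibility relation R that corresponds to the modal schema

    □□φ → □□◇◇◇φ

∀x ∀z (xR²z → ∃w (xR²w ∧ zR³w))

This is a Sahlqvist (Geach-type) schema ◇^0□^2φ → □^2◇^3φ.
Minimal-valuation argument: fix x; take any y with xR^0y and any z with xR^2z. Set V(φ) to the set of worlds R-reachable from y in exactly 2 steps. Then □^2φ holds at y, so the antecedent holds at x; validity forces ◇^3φ at z, giving a w with zR^3w and yR^2w.
First-order correspondent: ∀x ∀z (xR²z → ∃w (xR²w ∧ zR³w)).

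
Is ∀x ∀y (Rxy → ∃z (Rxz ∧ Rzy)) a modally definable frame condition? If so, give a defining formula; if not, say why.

Yes — defined by □□q → □q

Yes: it is density, defined by the C4 schema □□q → □q.
Suppose □□q→□q is valid. Take Rxy and set V(q)={w : xR²w}. Then □□q at x, so □q at x, so q at y, i.e. ∃z(Rxz∧Rzy).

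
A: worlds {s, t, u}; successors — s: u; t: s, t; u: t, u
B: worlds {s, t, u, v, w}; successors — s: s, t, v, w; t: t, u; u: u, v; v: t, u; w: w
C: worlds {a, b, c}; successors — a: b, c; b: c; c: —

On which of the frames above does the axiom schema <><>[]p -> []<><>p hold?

Frame correspondent (Sahlqvist): forall x forall y forall z ((x R^2 y & xRz) -> exists w (yRw & z R^2 w)) — i.e. a generalized confluence (Geach) condition.
A: ✓.
B: fails — sR²t, sRw but no w* with tRw* and wR²w*.
C: fails — aR²c, aRb but no w with cRw and bR²w.
Valid on: A.

A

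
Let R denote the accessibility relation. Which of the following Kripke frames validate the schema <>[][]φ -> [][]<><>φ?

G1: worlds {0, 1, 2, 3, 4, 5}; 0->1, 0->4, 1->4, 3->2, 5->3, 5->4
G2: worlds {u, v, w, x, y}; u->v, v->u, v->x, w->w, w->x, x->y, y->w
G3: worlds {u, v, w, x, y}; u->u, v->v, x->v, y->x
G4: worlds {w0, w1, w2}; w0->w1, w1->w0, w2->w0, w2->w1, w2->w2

Frame correspondent (Sahlqvist): forall x forall y forall z ((xRy & x R^2 z) -> exists w (y R^2 w & z R^2 w)) — i.e. a generalized confluence (Geach) condition.
G1: fails — 0R1, 0R²4 but no w with 1R²w and 4R²w.
G2: fails — uRv, uR²u but no t with vR²t and uR²t.
G3: satisfies the condition.
G4: fails — w0Rw1, w0R²w0 but no w with w1R²w and w0R²w.

G3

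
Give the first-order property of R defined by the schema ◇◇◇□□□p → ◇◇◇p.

∀x ∀y (xR³y → ∃w (yR³w ∧ xR³w))

This is a Sahlqvist (Geach-type) schema ◇^3□^3p → □^0◇^3p.
First-order correspondent: ∀x ∀y (xR³y → ∃w (yR³w ∧ xR³w)).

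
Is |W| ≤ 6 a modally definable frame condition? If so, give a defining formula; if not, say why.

No — not modally definable

Any modally definable frame class is closed under disjoint unions.
Any modal formula valid on each of 7 disjoint one-world frames is valid on their disjoint union (validity is preserved under disjoint unions). Each one-world frame has |W|=1≤6, but the union has |W|=7.
So no modal formula (or set of formulas) defines exactly the |W|≤6 frames.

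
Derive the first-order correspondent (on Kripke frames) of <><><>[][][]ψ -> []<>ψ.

forall x forall y forall z ((x R^3 y & xRz) -> exists w (y R^3 w & zRw))

This is a Sahlqvist (Geach-type) schema ◇^3□^3ψ → □^1◇^1ψ.
Minimal-valuation argument: fix x; take any y with xR^3y and any z with xR^1z. Set V(ψ) to the set of worlds R-reachable from y in exactly 3 steps. Then □^3ψ holds at y, so the antecedent holds at x; validity forces ◇^1ψ at z, giving a w with zR^1w and yR^3w.
First-order correspondent: forall x forall y forall z ((x R^3 y & xRz) -> exists w (y R^3 w & zRw)).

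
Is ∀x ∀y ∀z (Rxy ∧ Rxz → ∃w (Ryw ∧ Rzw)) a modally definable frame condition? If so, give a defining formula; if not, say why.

Definable; ◇□q → □◇q defines it

Yes: it is convergence, defined by the .2 schema ◇□q → □◇q.
Suppose ◇□q→□◇q is valid. Take Rxy, Rxz and set V(q)={w : Ryw}. Then □q at y so ◇□q at x, so □◇q at x, so ◇q at z, giving w with Rzw and Ryw.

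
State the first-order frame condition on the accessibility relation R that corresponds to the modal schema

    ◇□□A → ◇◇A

∀x ∀y (xRy → ∃w (yR²w ∧ xR²w))

This is a Sahlqvist (Geach-type) schema ◇^1□^2A → □^0◇^2A.
First-order correspondent: ∀x ∀y (xRy → ∃w (yR²w ∧ xR²w)).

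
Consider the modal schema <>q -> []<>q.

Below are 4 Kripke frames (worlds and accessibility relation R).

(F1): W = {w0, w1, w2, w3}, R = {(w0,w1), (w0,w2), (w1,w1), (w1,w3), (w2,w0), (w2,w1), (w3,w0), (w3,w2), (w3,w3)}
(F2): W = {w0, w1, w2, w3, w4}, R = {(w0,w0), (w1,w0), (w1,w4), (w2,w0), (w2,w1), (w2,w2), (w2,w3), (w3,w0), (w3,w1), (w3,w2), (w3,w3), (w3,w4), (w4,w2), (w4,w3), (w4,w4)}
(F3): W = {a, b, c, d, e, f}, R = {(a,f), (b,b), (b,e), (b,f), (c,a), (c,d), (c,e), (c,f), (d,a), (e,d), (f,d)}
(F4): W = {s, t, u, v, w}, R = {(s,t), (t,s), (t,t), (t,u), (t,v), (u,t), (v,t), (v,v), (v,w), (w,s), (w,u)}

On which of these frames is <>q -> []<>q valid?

This is the axiom for the Euclidean property; its first-order frame correspondent is forall x forall y forall z (Rxy & Rxz -> Ryz).
(F1): fails — Rw0w1 and Rw0w2 but not Rw1w2.
(F2): fails — Rw1w0 and Rw1w4 but not Rw0w4.
(F3): fails — Raf and Raf but not Rff.
(F4): fails — Rtv and Rts but not Rvs.

none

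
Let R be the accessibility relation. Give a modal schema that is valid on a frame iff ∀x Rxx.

This is reflexivity; the standard corresponding axiom is T: □r → r.

□r → r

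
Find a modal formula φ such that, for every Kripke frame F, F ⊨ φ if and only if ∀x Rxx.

□ψ → ψ

This is reflexivity; the standard corresponding axiom is T: □ψ → ψ.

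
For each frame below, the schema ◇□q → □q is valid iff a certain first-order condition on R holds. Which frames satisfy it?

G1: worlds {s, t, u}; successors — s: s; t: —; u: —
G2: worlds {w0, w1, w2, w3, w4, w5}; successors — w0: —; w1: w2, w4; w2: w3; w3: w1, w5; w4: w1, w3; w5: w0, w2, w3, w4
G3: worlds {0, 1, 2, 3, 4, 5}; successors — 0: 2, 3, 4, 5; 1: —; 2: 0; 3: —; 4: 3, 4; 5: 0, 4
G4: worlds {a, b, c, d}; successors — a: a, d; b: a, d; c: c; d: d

G1

The schema corresponds to a generalized confluence (Geach) condition: ∀x ∀y ∀z ((xRy ∧ xRz) → ∃w (yRw ∧ z = w)).
G1: condition met.
G2: fails — w1Rw2, w1Rw2 but no w with w2Rw and w2=w.
G3: fails — 0R2, 0R2 but no w with 2Rw and 2=w.
G4: fails — aRd, aRa but no w with dRw and a=w.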